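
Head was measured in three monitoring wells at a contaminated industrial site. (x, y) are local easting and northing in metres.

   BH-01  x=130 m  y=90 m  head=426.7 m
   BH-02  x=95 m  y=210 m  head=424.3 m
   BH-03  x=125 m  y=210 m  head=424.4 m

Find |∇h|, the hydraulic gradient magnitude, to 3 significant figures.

Taking BH-01 as reference: BH-02−BH-01 = (-35, 120, -2.4); BH-03−BH-01 = (-5, 120, -2.3).
Solve a·Δx + b·Δy = Δh: det = (-35)·120 − (-5)·120 = -3600.
∂h/∂x = [(-2.4)·120 − (-2.3)·120] / -3600 = +0.003333
∂h/∂y = [(-35)·(-2.3) − (-5)·(-2.4)] / -3600 = -0.01903
|∇h| = √(0.003333² + -0.01903²) = 0.01932

0.0193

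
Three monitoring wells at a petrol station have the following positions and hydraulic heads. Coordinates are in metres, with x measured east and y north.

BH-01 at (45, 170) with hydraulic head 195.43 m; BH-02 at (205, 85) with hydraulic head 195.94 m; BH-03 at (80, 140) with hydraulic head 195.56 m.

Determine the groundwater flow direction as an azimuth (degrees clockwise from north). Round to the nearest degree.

Differences from BH-01: to BH-02 (Δx, Δy, Δh) = (160, -85, +0.51); to BH-03 = (35, -30, +0.13).
Determinant of the coordinate differences = 160·(-30) − 35·(-85) = -1825.
∂h/∂x = [(+0.51)·(-30) − (+0.13)·(-85)] / -1825 = +0.002329
∂h/∂y = [160·(+0.13) − 35·(+0.51)] / -1825 = -0.001616
Flow direction (−∇h) has components (-0.002329 E, +0.001616 N).
Azimuth = atan2(E, N) = atan2(-0.002329, +0.001616) = 304.8° ≈ 305°.

305°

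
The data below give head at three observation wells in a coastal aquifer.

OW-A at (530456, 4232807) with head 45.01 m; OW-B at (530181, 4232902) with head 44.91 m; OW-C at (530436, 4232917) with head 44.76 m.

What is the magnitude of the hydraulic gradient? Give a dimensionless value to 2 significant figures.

0.0024

Three-point gradient (reference OW-A): Δ to OW-B = (-275, 95, -0.10), Δ to OW-C = (-20, 110, -0.25).
∂h/∂x = -0.0004497, ∂h/∂y = -0.002354 (det = -28350).
|∇h| = √(-0.0004497² + -0.002354²) = 0.002397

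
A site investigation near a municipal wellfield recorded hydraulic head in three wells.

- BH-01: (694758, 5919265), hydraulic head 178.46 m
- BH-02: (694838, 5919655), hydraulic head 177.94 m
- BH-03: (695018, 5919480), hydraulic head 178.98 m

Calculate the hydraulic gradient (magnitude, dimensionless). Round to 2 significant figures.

0.0043

Differences from BH-01: to BH-02 (Δx, Δy, Δh) = (80, 390, -0.52); to BH-03 = (260, 215, +0.52).
Determinant of the coordinate differences = 80·215 − 260·390 = -84200.
∂h/∂x = [(-0.52)·215 − (+0.52)·390] / -84200 = +0.003736
∂h/∂y = [80·(+0.52) − 260·(-0.52)] / -84200 = -0.002100
|∇h| = √(0.003736² + -0.002100²) = 0.004286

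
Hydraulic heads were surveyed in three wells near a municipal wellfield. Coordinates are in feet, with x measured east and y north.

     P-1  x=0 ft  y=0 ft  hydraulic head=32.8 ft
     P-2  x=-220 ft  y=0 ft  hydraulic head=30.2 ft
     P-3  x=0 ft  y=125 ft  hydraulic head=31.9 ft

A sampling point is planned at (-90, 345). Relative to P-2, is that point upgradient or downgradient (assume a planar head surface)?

∂h/∂x = (30.2 − 32.8) / (-220 − 0) = +0.01182
∂h/∂y = (31.9 − 32.8) / (125 − 0) = -0.007200
Head at (-90, 345) = 32.8 + (+0.01182)·(-90) + (-0.007200)·(345) = 29.25 ft.
That is lower than the 30.2 ft at P-2, so the point is downgradient.

downgradient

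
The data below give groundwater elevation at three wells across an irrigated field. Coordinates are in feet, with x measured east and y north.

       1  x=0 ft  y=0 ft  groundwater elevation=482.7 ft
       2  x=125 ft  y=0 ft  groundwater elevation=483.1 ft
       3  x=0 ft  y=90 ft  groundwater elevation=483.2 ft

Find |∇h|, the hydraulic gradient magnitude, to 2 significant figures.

0.0064

∂h/∂x = (483.1 − 482.7) / (125 − 0) = +0.003200
∂h/∂y = (483.2 − 482.7) / (90 − 0) = +0.005556
|∇h| = √(0.003200² + 0.005556²) = 0.006412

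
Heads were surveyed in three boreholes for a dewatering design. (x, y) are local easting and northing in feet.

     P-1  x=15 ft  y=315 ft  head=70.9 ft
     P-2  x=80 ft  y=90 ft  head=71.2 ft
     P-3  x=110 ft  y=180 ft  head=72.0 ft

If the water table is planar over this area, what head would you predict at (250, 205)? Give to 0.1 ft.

74.4 ft

With h = a·x + b·y + c and P-1 as origin, the differences give:
  65·a + (-225)·b = +0.3
  95·a + (-135)·b = +1.1
Eliminate b (×(-135) and ×(-225), subtract): 12600·a = 207.00 → a = ∂h/∂x = +0.01643
Back-substitute: b = ∂h/∂y = +0.003413.
h(250, 205) = 70.9 + (+0.01643)·(235) + (+0.003413)·(-110) = 70.9 +3.861 -0.375 = 74.385 ft.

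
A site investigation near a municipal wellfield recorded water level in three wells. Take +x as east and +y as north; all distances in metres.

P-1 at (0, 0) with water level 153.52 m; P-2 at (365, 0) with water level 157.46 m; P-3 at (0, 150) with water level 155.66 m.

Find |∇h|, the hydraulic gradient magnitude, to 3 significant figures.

∂h/∂x = (157.46 − 153.52) / (365 − 0) = +0.01079
∂h/∂y = (155.66 − 153.52) / (150 − 0) = +0.01427
|∇h| = √(0.01079² + 0.01427²) = 0.01789

0.0179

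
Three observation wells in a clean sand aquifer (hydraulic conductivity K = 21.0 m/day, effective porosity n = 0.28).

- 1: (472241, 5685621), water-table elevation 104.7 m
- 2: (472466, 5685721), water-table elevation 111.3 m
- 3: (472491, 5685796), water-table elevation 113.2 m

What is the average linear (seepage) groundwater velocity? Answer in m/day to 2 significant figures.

Taking 1 as reference: 2−1 = (225, 100, +6.6); 3−1 = (250, 175, +8.5).
Determinant of the coordinate differences = 225·175 − 250·100 = 14375.
∂h/∂x = [(+6.6)·175 − (+8.5)·100] / 14375 = +0.02122
∂h/∂y = [225·(+8.5) − 250·(+6.6)] / 14375 = +0.01826
|∇h| = √(0.02122² + 0.01826²) = 0.02799
Seepage velocity v = K·i/n = 21.0 × 0.02799 / 0.28 = 2.099 m/day.

2.1 m/day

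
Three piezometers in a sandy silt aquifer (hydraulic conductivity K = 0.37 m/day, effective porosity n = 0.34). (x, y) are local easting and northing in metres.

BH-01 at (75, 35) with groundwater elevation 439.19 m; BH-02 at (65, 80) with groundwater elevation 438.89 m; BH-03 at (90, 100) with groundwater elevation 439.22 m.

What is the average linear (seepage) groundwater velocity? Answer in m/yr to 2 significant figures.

6.4 m/yr

Taking BH-01 as reference: BH-02−BH-01 = (-10, 45, -0.30); BH-03−BH-01 = (15, 65, +0.03).
Solve a·Δx + b·Δy = Δh: det = (-10)·65 − 15·45 = -1325.
∂h/∂x = [(-0.30)·65 − (+0.03)·45] / -1325 = +0.01574
∂h/∂y = [(-10)·(+0.03) − 15·(-0.30)] / -1325 = -0.003170
|∇h| = √(0.01574² + -0.003170²) = 0.01606
Seepage velocity v = K·i/n = 0.37 × 0.01606 / 0.34 = 0.01748 m/day = 6.385 m/yr.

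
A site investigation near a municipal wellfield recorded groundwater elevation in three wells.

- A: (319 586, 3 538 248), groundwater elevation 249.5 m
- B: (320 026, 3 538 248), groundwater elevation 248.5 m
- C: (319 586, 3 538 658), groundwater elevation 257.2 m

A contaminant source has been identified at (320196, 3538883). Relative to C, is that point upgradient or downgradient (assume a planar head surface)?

upgradient

∂h/∂x = (248.5 − 249.5) / (320026 − 319586) = -0.002273
∂h/∂y = (257.2 − 249.5) / (3538658 − 3538248) = +0.01878
Head at (320196, 3538883) = 249.5 + (-0.002273)·(610) + (+0.01878)·(635) = 260.04 m.
That is higher than the 257.2 m at C, so the point is upgradient.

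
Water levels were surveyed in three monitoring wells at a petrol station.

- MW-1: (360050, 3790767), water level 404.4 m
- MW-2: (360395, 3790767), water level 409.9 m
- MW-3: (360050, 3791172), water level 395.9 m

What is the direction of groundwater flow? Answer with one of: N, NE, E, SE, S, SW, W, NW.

∂h/∂x = (409.9 − 404.4) / (360395 − 360050) = +0.01594
∂h/∂y = (395.9 − 404.4) / (3791172 − 3790767) = -0.02099
Flow = −∇h = (-0.01594 east, +0.02099 north), which points northwest.

NW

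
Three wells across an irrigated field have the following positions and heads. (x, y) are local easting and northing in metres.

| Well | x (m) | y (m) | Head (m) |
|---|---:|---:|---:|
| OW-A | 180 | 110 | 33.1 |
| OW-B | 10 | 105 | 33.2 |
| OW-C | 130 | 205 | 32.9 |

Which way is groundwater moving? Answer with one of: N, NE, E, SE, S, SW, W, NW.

With h = a·x + b·y + c and OW-A as origin, the differences give:
  (-170)·a + (-5)·b = +0.1
  (-50)·a + 95·b = -0.2
Eliminate b (×95 and ×(-5), subtract): -16400·a = 8.50 → a = ∂h/∂x = -0.0005183
Back-substitute: b = ∂h/∂y = -0.002378.
Flow = −∇h = (+0.0005183 east, +0.002378 north), which points north.

N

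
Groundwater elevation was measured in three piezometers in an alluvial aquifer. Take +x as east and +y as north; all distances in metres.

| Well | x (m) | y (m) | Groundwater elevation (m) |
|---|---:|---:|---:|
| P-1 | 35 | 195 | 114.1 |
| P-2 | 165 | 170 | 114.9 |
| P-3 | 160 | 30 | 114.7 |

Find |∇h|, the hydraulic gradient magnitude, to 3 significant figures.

Taking P-1 as reference: P-2−P-1 = (130, -25, +0.8); P-3−P-1 = (125, -165, +0.6).
Determinant of the coordinate differences = 130·(-165) − 125·(-25) = -18325.
∂h/∂x = [(+0.8)·(-165) − (+0.6)·(-25)] / -18325 = +0.006385
∂h/∂y = [130·(+0.6) − 125·(+0.8)] / -18325 = +0.001201
|∇h| = √(0.006385² + 0.001201²) = 0.006497

0.00650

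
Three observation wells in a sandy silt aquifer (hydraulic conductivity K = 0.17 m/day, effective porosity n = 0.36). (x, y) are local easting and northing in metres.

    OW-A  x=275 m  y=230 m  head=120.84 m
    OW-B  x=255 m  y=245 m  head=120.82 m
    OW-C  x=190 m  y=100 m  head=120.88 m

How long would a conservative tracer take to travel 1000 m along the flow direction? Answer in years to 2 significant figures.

7000 years

Three-point gradient (reference OW-A): Δ to OW-B = (-20, 15, -0.02), Δ to OW-C = (-85, -130, +0.04).
∂h/∂x = +0.0005161, ∂h/∂y = -0.0006452 (det = 3875).
|∇h| = √(0.0005161² + -0.0006452²) = 0.0008262
Seepage velocity v = K·i/n = 0.17 × 0.0008262 / 0.36 = 0.0003902 m/day.
t = 1000 / 0.0003902 = 2.563e+06 days = 7.02e+03 years.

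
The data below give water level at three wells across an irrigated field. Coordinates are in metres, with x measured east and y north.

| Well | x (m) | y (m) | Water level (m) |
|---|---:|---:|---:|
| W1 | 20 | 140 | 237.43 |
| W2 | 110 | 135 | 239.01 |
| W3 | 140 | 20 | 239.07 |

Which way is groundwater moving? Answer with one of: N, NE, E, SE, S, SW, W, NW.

With h = a·x + b·y + c and W1 as origin, the differences give:
  90·a + (-5)·b = +1.58
  120·a + (-120)·b = +1.64
Eliminate b (×(-120) and ×(-5), subtract): -10200·a = -181.400 → a = ∂h/∂x = +0.01778
Back-substitute: b = ∂h/∂y = +0.004118.
Flow = −∇h = (-0.01778 east, -0.004118 north), which points west.

W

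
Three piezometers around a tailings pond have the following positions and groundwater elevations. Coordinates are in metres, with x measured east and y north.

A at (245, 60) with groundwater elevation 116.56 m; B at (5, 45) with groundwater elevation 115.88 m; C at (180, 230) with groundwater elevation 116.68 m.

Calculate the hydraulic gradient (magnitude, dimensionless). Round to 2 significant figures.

Three-point gradient (reference A): Δ to B = (-240, -15, -0.68), Δ to C = (-65, 170, +0.12).
∂h/∂x = +0.002724, ∂h/∂y = +0.001747 (det = -41775).
|∇h| = √(0.002724² + 0.001747²) = 0.003236

0.0032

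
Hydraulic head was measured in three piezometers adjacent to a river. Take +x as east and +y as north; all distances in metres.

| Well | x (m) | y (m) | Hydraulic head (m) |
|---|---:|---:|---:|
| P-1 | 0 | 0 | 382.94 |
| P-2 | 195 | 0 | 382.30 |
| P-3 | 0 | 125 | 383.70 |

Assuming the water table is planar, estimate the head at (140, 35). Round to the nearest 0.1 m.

∂h/∂x = (382.30 − 382.94) / (195 − 0) = -0.003282
∂h/∂y = (383.70 − 382.94) / (125 − 0) = +0.006080
h(140, 35) = 382.94 + (-0.003282)·(140) + (+0.006080)·(35) = 382.94 -0.459 +0.213 = 382.693 m.

382.7 m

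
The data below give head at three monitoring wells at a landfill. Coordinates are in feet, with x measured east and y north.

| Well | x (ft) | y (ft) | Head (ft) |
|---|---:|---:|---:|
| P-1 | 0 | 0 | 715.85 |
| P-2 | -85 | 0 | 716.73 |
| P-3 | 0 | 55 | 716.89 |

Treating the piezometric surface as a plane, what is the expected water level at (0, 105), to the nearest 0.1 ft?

717.8 ft

∂h/∂x = (716.73 − 715.85) / (-85 − 0) = -0.01035
∂h/∂y = (716.89 − 715.85) / (55 − 0) = +0.01891
h(0, 105) = 715.85 + (-0.01035)·(0) + (+0.01891)·(105) = 715.85 -0.000 +1.985 = 717.835 ft.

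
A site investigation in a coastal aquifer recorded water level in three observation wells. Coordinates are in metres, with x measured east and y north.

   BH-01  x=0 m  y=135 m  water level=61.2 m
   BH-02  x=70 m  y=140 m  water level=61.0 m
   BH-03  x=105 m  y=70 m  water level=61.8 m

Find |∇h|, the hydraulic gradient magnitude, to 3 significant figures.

0.0126

With h = a·x + b·y + c and BH-01 as origin, the differences give:
  70·a + 5·b = -0.2
  105·a + (-65)·b = +0.6
Eliminate b (×(-65) and ×5, subtract): -5075·a = 10.00 → a = ∂h/∂x = -0.001970
Back-substitute: b = ∂h/∂y = -0.01241.
|∇h| = √(-0.001970² + -0.01241²) = 0.01257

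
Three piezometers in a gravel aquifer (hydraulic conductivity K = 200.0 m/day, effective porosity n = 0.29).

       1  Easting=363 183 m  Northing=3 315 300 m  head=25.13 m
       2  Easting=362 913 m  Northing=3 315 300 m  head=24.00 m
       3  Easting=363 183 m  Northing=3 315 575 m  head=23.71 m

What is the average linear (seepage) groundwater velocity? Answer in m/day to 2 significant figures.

∂h/∂x = (24.00 − 25.13) / (362913 − 363183) = +0.004185
∂h/∂y = (23.71 − 25.13) / (3315575 − 3315300) = -0.005164
|∇h| = √(0.004185² + -0.005164²) = 0.006647
Seepage velocity v = K·i/n = 200.0 × 0.006647 / 0.29 = 4.584 m/day.

4.6 m/day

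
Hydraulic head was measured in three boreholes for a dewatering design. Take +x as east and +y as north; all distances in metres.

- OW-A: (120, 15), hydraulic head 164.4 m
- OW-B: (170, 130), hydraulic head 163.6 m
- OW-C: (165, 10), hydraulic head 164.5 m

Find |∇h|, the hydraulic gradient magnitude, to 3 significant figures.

Taking OW-A as reference: OW-B−OW-A = (50, 115, -0.8); OW-C−OW-A = (45, -5, +0.1).
Determinant of the coordinate differences = 50·(-5) − 45·115 = -5425.
∂h/∂x = [(-0.8)·(-5) − (+0.1)·115] / -5425 = +0.001382
∂h/∂y = [50·(+0.1) − 45·(-0.8)] / -5425 = -0.007558
|∇h| = √(0.001382² + -0.007558²) = 0.007683

0.00768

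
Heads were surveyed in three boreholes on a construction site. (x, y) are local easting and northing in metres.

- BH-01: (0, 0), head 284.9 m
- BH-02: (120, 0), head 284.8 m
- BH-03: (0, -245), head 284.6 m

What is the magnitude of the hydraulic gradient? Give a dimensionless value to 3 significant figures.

∂h/∂x = (284.8 − 284.9) / (120 − 0) = -0.0008333
∂h/∂y = (284.6 − 284.9) / (-245 − 0) = +0.001224
|∇h| = √(-0.0008333² + 0.001224²) = 0.001481

0.00148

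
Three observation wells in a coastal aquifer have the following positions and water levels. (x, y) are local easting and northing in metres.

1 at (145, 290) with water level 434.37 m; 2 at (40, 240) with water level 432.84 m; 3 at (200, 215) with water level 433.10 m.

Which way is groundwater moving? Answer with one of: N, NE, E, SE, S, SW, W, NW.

Taking 1 as reference: 2−1 = (-105, -50, -1.53); 3−1 = (55, -75, -1.27).
Determinant of the coordinate differences = (-105)·(-75) − 55·(-50) = 10625.
∂h/∂x = [(-1.53)·(-75) − (-1.27)·(-50)] / 10625 = +0.004824
∂h/∂y = [(-105)·(-1.27) − 55·(-1.53)] / 10625 = +0.02047
Flow = −∇h = (-0.004824 east, -0.02047 north), which points south.

S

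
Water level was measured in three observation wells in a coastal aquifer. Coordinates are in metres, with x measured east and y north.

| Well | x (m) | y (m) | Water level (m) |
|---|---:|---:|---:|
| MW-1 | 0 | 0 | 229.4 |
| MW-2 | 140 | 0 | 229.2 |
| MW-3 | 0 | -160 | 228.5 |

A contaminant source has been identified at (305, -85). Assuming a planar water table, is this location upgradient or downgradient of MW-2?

downgradient

∂h/∂x = (229.2 − 229.4) / (140 − 0) = -0.001429
∂h/∂y = (228.5 − 229.4) / (-160 − 0) = +0.005625
Head at (305, -85) = 229.4 + (-0.001429)·(305) + (+0.005625)·(-85) = 228.49 m.
That is lower than the 229.2 m at MW-2, so the point is downgradient.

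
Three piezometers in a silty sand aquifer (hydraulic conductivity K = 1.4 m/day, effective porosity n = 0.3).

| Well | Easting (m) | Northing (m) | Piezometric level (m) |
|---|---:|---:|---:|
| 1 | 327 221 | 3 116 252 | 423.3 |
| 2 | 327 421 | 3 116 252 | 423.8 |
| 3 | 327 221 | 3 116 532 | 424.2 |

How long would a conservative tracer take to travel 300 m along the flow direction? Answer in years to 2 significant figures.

∂h/∂x = (423.8 − 423.3) / (327421 − 327221) = +0.002500
∂h/∂y = (424.2 − 423.3) / (3116532 − 3116252) = +0.003214
|∇h| = √(0.002500² + 0.003214²) = 0.004072
Seepage velocity v = K·i/n = 1.4 × 0.004072 / 0.3 = 0.019 m/day.
t = 300 / 0.019 = 1.579e+04 days = 43.2 years.

43 years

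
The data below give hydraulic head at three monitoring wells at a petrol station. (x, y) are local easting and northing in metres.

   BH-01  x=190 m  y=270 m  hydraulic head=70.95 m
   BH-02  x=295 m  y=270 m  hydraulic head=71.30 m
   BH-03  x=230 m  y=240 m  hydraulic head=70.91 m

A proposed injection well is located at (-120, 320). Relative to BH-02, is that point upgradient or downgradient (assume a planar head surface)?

downgradient

Differences from BH-01: to BH-02 (Δx, Δy, Δh) = (105, 0, +0.35); to BH-03 = (40, -30, -0.04).
Determinant of the coordinate differences = 105·(-30) − 40·0 = -3150.
∂h/∂x = [(+0.35)·(-30) − (-0.04)·0] / -3150 = +0.003333
∂h/∂y = [105·(-0.04) − 40·(+0.35)] / -3150 = +0.005778
Head at (-120, 320) = 70.95 + (+0.003333)·(-310) + (+0.005778)·(50) = 70.21 m.
That is lower than the 71.30 m at BH-02, so the point is downgradient.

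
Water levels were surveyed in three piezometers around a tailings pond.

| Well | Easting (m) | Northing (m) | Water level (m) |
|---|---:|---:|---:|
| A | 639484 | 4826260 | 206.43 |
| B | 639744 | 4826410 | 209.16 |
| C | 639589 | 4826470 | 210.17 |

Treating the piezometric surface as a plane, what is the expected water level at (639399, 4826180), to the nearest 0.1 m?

Taking A as reference: B−A = (260, 150, +2.73); C−A = (105, 210, +3.74).
Determinant of the coordinate differences = 260·210 − 105·150 = 38850.
∂h/∂x = [(+2.73)·210 − (+3.74)·150] / 38850 = +0.0003166
∂h/∂y = [260·(+3.74) − 105·(+2.73)] / 38850 = +0.01765
h(639399, 4826180) = 206.43 + (+0.0003166)·(-85) + (+0.01765)·(-80) = 206.43 -0.027 -1.412 = 204.991 m.

205.0 m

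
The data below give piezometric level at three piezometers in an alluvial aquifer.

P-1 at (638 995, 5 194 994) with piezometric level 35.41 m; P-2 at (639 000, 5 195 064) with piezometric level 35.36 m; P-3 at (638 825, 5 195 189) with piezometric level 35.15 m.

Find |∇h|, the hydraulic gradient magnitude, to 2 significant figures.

Differences from P-1: to P-2 (Δx, Δy, Δh) = (5, 70, -0.05); to P-3 = (-170, 195, -0.26).
Determinant of the coordinate differences = 5·195 − (-170)·70 = 12875.
∂h/∂x = [(-0.05)·195 − (-0.26)·70] / 12875 = +0.0006563
∂h/∂y = [5·(-0.26) − (-170)·(-0.05)] / 12875 = -0.0007612
|∇h| = √(0.0006563² + -0.0007612²) = 0.001005

0.0010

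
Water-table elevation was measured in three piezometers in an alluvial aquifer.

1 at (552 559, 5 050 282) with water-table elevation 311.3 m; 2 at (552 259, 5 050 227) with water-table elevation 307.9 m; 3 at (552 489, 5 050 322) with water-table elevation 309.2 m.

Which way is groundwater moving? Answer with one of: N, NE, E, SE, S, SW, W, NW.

With h = a·x + b·y + c and 1 as origin, the differences give:
  (-300)·a + (-55)·b = -3.4
  (-70)·a + 40·b = -2.1
Eliminate b (×40 and ×(-55), subtract): -15850·a = -251.50 → a = ∂h/∂x = +0.01587
Back-substitute: b = ∂h/∂y = -0.02473.
Flow = −∇h = (-0.01587 east, +0.02473 north), which points northwest.

NW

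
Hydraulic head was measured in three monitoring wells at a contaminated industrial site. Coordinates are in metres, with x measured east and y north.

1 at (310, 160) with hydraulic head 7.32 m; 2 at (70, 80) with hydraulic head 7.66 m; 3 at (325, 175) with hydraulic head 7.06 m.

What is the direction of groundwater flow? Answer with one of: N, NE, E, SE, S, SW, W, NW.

N

Differences from 1: to 2 (Δx, Δy, Δh) = (-240, -80, +0.34); to 3 = (15, 15, -0.26).
Solve a·Δx + b·Δy = Δh: det = (-240)·15 − 15·(-80) = -2400.
∂h/∂x = [(+0.34)·15 − (-0.26)·(-80)] / -2400 = +0.006542
∂h/∂y = [(-240)·(-0.26) − 15·(+0.34)] / -2400 = -0.02388
Flow = −∇h = (-0.006542 east, +0.02388 north), which points north.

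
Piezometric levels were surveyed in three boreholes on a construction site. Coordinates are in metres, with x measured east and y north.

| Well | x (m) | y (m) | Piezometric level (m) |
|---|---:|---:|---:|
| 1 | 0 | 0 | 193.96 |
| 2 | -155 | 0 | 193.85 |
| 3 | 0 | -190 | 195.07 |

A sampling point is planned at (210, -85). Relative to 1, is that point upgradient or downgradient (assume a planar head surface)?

upgradient

∂h/∂x = (193.85 − 193.96) / (-155 − 0) = +0.0007097
∂h/∂y = (195.07 − 193.96) / (-190 − 0) = -0.005842
Head at (210, -85) = 193.96 + (+0.0007097)·(210) + (-0.005842)·(-85) = 194.61 m.
That is higher than the 193.96 m at 1, so the point is upgradient.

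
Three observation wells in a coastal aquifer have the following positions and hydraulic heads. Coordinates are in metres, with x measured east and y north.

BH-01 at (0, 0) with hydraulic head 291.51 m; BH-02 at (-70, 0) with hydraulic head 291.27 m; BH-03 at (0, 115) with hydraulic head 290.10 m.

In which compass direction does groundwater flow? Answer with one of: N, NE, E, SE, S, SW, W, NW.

N

∂h/∂x = (291.27 − 291.51) / (-70 − 0) = +0.003429
∂h/∂y = (290.10 − 291.51) / (115 − 0) = -0.01226
Flow = −∇h = (-0.003429 east, +0.01226 north), which points north.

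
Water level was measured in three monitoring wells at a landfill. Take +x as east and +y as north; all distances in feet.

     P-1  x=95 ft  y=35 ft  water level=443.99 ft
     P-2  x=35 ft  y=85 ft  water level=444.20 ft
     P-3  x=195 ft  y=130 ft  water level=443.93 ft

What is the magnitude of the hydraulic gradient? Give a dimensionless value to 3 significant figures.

With h = a·x + b·y + c and P-1 as origin, the differences give:
  (-60)·a + 50·b = +0.21
  100·a + 95·b = -0.06
Eliminate b (×95 and ×50, subtract): -10700·a = 22.950 → a = ∂h/∂x = -0.002145
Back-substitute: b = ∂h/∂y = +0.001626.
|∇h| = √(-0.002145² + 0.001626²) = 0.002692

0.00269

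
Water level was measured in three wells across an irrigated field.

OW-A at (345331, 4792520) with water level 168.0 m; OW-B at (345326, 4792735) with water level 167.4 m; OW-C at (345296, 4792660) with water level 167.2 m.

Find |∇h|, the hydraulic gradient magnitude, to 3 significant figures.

0.0131

Differences from OW-A: to OW-B (Δx, Δy, Δh) = (-5, 215, -0.6); to OW-C = (-35, 140, -0.8).
Solve a·Δx + b·Δy = Δh: det = (-5)·140 − (-35)·215 = 6825.
∂h/∂x = [(-0.6)·140 − (-0.8)·215] / 6825 = +0.01289
∂h/∂y = [(-5)·(-0.8) − (-35)·(-0.6)] / 6825 = -0.002491
|∇h| = √(0.01289² + -0.002491²) = 0.01313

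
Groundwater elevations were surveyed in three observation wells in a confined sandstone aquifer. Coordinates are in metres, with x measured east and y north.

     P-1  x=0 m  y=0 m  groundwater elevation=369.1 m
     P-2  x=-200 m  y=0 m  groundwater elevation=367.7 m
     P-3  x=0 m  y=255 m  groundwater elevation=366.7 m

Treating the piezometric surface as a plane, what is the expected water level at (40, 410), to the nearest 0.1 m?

∂h/∂x = (367.7 − 369.1) / (-200 − 0) = +0.007000
∂h/∂y = (366.7 − 369.1) / (255 − 0) = -0.009412
h(40, 410) = 369.1 + (+0.007000)·(40) + (-0.009412)·(410) = 369.1 +0.280 -3.859 = 365.521 m.

365.5 m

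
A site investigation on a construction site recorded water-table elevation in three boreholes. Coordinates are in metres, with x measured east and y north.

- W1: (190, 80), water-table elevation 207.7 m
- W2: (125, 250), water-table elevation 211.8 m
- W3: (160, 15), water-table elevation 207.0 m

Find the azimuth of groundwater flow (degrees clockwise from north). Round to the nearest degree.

Differences from W1: to W2 (Δx, Δy, Δh) = (-65, 170, +4.1); to W3 = (-30, -65, -0.7).
Solve a·Δx + b·Δy = Δh: det = (-65)·(-65) − (-30)·170 = 9325.
∂h/∂x = [(+4.1)·(-65) − (-0.7)·170] / 9325 = -0.01582
∂h/∂y = [(-65)·(-0.7) − (-30)·(+4.1)] / 9325 = +0.01807
Flow direction (−∇h) has components (+0.01582 E, -0.01807 N).
Azimuth = atan2(E, N) = atan2(+0.01582, -0.01807) = 138.8° ≈ 139°.

139°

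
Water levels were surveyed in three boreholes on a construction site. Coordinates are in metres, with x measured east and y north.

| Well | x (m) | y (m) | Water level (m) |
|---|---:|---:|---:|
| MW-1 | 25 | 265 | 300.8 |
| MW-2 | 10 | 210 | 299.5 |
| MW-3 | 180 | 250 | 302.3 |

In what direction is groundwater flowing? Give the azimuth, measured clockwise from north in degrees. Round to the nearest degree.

210°

Taking MW-1 as reference: MW-2−MW-1 = (-15, -55, -1.3); MW-3−MW-1 = (155, -15, +1.5).
Determinant of the coordinate differences = (-15)·(-15) − 155·(-55) = 8750.
∂h/∂x = [(-1.3)·(-15) − (+1.5)·(-55)] / 8750 = +0.01166
∂h/∂y = [(-15)·(+1.5) − 155·(-1.3)] / 8750 = +0.02046
Flow direction (−∇h) has components (-0.01166 E, -0.02046 N).
Azimuth = atan2(E, N) = atan2(-0.01166, -0.02046) = 209.7° ≈ 210°.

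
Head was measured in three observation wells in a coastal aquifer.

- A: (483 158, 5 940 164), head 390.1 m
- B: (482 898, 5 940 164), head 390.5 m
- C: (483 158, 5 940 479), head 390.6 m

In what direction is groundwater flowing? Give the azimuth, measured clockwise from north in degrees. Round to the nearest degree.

136°

∂h/∂x = (390.5 − 390.1) / (482898 − 483158) = -0.001538
∂h/∂y = (390.6 − 390.1) / (5940479 − 5940164) = +0.001587
Flow direction (−∇h) has components (+0.001538 E, -0.001587 N).
Azimuth = atan2(E, N) = atan2(+0.001538, -0.001587) = 135.9° ≈ 136°.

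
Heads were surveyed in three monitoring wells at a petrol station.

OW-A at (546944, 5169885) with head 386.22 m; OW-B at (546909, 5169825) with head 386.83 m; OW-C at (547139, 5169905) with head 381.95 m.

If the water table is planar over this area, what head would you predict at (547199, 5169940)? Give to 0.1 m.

380.7 m

With h = a·x + b·y + c and OW-A as origin, the differences give:
  (-35)·a + (-60)·b = +0.61
  195·a + 20·b = -4.27
Eliminate b (×20 and ×(-60), subtract): 11000·a = -244.000 → a = ∂h/∂x = -0.02218
Back-substitute: b = ∂h/∂y = +0.002773.
h(547199, 5169940) = 386.22 + (-0.02218)·(255) + (+0.002773)·(55) = 386.22 -5.656 +0.153 = 380.716 m.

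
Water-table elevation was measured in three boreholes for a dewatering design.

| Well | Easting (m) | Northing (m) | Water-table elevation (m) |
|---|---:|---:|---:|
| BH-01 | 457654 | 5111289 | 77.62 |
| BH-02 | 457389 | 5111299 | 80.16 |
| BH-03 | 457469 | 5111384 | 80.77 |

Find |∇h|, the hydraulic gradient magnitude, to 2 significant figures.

Differences from BH-01: to BH-02 (Δx, Δy, Δh) = (-265, 10, +2.54); to BH-03 = (-185, 95, +3.15).
Solve a·Δx + b·Δy = Δh: det = (-265)·95 − (-185)·10 = -23325.
∂h/∂x = [(+2.54)·95 − (+3.15)·10] / -23325 = -0.008995
∂h/∂y = [(-265)·(+3.15) − (-185)·(+2.54)] / -23325 = +0.01564
|∇h| = √(-0.008995² + 0.01564²) = 0.01804

0.018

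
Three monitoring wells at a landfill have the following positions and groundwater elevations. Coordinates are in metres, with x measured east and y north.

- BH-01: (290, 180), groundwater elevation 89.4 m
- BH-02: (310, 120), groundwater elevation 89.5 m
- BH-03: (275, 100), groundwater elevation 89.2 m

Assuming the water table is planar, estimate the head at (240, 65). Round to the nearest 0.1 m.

Taking BH-01 as reference: BH-02−BH-01 = (20, -60, +0.1); BH-03−BH-01 = (-15, -80, -0.2).
Solve a·Δx + b·Δy = Δh: det = 20·(-80) − (-15)·(-60) = -2500.
∂h/∂x = [(+0.1)·(-80) − (-0.2)·(-60)] / -2500 = +0.008000
∂h/∂y = [20·(-0.2) − (-15)·(+0.1)] / -2500 = +0.001000
h(240, 65) = 89.4 + (+0.008000)·(-50) + (+0.001000)·(-115) = 89.4 -0.400 -0.115 = 88.885 m.

88.9 m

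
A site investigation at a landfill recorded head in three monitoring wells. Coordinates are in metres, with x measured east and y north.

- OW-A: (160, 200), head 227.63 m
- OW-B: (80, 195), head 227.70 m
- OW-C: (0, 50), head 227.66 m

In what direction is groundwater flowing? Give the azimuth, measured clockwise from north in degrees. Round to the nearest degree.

Differences from OW-A: to OW-B (Δx, Δy, Δh) = (-80, -5, +0.07); to OW-C = (-160, -150, +0.03).
Determinant of the coordinate differences = (-80)·(-150) − (-160)·(-5) = 11200.
∂h/∂x = [(+0.07)·(-150) − (+0.03)·(-5)] / 11200 = -0.0009241
∂h/∂y = [(-80)·(+0.03) − (-160)·(+0.07)] / 11200 = +0.0007857
Flow direction (−∇h) has components (+0.0009241 E, -0.0007857 N).
Azimuth = atan2(E, N) = atan2(+0.0009241, -0.0007857) = 130.4° ≈ 130°.

130°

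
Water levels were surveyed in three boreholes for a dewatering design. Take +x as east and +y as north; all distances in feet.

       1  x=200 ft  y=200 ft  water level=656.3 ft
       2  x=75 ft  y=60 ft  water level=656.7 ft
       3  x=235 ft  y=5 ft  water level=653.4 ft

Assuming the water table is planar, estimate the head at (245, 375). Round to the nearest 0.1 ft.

Differences from 1: to 2 (Δx, Δy, Δh) = (-125, -140, +0.4); to 3 = (35, -195, -2.9).
Determinant of the coordinate differences = (-125)·(-195) − 35·(-140) = 29275.
∂h/∂x = [(+0.4)·(-195) − (-2.9)·(-140)] / 29275 = -0.01653
∂h/∂y = [(-125)·(-2.9) − 35·(+0.4)] / 29275 = +0.01190
h(245, 375) = 656.3 + (-0.01653)·(45) + (+0.01190)·(175) = 656.3 -0.744 +2.083 = 657.639 ft.

657.6 ft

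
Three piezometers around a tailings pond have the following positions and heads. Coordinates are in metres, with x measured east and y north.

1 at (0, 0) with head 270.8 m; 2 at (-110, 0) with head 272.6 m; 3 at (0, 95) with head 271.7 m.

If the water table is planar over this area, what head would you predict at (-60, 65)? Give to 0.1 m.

∂h/∂x = (272.6 − 270.8) / (-110 − 0) = -0.01636
∂h/∂y = (271.7 − 270.8) / (95 − 0) = +0.009474
h(-60, 65) = 270.8 + (-0.01636)·(-60) + (+0.009474)·(65) = 270.8 +0.982 +0.616 = 272.398 m.

272.4 m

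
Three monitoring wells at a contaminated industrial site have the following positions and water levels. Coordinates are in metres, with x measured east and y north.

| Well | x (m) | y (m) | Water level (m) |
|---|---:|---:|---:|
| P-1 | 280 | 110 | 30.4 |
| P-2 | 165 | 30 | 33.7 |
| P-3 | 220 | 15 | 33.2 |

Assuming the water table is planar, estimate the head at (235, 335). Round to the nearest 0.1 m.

26.5 m

With h = a·x + b·y + c and P-1 as origin, the differences give:
  (-115)·a + (-80)·b = +3.3
  (-60)·a + (-95)·b = +2.8
Eliminate b (×(-95) and ×(-80), subtract): 6125·a = -89.50 → a = ∂h/∂x = -0.01461
Back-substitute: b = ∂h/∂y = -0.02024.
h(235, 335) = 30.4 + (-0.01461)·(-45) + (-0.02024)·(225) = 30.4 +0.658 -4.555 = 26.502 m.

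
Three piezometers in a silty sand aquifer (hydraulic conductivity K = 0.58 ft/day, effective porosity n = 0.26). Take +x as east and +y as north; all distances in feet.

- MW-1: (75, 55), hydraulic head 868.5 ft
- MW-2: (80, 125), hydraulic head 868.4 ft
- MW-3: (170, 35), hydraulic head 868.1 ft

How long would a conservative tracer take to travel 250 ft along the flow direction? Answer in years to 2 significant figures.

67 years

Differences from MW-1: to MW-2 (Δx, Δy, Δh) = (5, 70, -0.1); to MW-3 = (95, -20, -0.4).
Solve a·Δx + b·Δy = Δh: det = 5·(-20) − 95·70 = -6750.
∂h/∂x = [(-0.1)·(-20) − (-0.4)·70] / -6750 = -0.004444
∂h/∂y = [5·(-0.4) − 95·(-0.1)] / -6750 = -0.001111
|∇h| = √(-0.004444² + -0.001111²) = 0.004581
Seepage velocity v = K·i/n = 0.58 × 0.004581 / 0.26 = 0.01022 ft/day.
t = 250 / 0.01022 = 2.446e+04 days = 67 years.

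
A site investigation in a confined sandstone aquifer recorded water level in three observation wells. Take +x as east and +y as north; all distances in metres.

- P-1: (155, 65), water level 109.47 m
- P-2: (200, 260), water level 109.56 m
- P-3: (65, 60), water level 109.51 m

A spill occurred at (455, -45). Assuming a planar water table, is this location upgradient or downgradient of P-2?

downgradient

Taking P-1 as reference: P-2−P-1 = (45, 195, +0.09); P-3−P-1 = (-90, -5, +0.04).
Solve a·Δx + b·Δy = Δh: det = 45·(-5) − (-90)·195 = 17325.
∂h/∂x = [(+0.09)·(-5) − (+0.04)·195] / 17325 = -0.0004762
∂h/∂y = [45·(+0.04) − (-90)·(+0.09)] / 17325 = +0.0005714
Head at (455, -45) = 109.47 + (-0.0004762)·(300) + (+0.0005714)·(-110) = 109.26 m.
That is lower than the 109.56 m at P-2, so the point is downgradient.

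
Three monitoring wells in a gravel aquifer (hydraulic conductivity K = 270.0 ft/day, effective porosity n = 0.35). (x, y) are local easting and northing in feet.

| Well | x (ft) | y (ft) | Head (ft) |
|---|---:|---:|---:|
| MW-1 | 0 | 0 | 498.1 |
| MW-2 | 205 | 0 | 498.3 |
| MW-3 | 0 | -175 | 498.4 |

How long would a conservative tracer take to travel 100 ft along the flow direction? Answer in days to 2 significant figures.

66 days

∂h/∂x = (498.3 − 498.1) / (205 − 0) = +0.0009756
∂h/∂y = (498.4 − 498.1) / (-175 − 0) = -0.001714
|∇h| = √(0.0009756² + -0.001714²) = 0.001972
Seepage velocity v = K·i/n = 270.0 × 0.001972 / 0.35 = 1.521 ft/day.
t = 100 / 1.521 = 65.75 days.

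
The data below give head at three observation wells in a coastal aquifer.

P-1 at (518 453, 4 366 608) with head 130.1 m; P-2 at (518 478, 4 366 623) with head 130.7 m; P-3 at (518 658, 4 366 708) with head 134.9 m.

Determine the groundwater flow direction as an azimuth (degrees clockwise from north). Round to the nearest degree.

Differences from P-1: to P-2 (Δx, Δy, Δh) = (25, 15, +0.6); to P-3 = (205, 100, +4.8).
Solve a·Δx + b·Δy = Δh: det = 25·100 − 205·15 = -575.
∂h/∂x = [(+0.6)·100 − (+4.8)·15] / -575 = +0.02087
∂h/∂y = [25·(+4.8) − 205·(+0.6)] / -575 = +0.005217
Flow direction (−∇h) has components (-0.02087 E, -0.005217 N).
Azimuth = atan2(E, N) = atan2(-0.02087, -0.005217) = 256.0° ≈ 256°.

256°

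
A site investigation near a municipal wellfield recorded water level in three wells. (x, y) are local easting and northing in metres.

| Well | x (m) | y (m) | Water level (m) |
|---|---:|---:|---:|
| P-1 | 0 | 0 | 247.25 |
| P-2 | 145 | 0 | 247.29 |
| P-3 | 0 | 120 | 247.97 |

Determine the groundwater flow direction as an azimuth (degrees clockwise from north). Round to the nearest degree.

∂h/∂x = (247.29 − 247.25) / (145 − 0) = +0.0002759
∂h/∂y = (247.97 − 247.25) / (120 − 0) = +0.006000
Flow direction (−∇h) has components (-0.0002759 E, -0.006000 N).
Azimuth = atan2(E, N) = atan2(-0.0002759, -0.006000) = 182.6° ≈ 183°.

183°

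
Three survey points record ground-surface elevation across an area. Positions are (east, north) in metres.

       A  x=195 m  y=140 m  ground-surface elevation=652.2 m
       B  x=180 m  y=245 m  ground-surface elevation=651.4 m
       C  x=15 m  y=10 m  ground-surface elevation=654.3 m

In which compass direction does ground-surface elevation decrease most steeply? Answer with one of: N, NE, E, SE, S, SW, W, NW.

Differences from A: to B (Δx, Δy, Δh) = (-15, 105, -0.8); to C = (-180, -130, +2.1).
Solve a·Δx + b·Δy = Δz: det = (-15)·(-130) − (-180)·105 = 20850.
∂z/∂x = [(-0.8)·(-130) − (+2.1)·105] / 20850 = -0.005588
∂z/∂y = [(-15)·(+2.1) − (-180)·(-0.8)] / 20850 = -0.008417
Steepest decrease is along −∇f = (+0.005588 E, +0.008417 N) → northeast.

NE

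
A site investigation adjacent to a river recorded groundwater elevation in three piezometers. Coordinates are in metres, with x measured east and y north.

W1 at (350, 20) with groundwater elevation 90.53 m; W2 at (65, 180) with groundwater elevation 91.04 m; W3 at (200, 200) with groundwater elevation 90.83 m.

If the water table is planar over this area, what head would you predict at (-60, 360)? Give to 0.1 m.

91.3 m

Taking W1 as reference: W2−W1 = (-285, 160, +0.51); W3−W1 = (-150, 180, +0.30).
Solve a·Δx + b·Δy = Δh: det = (-285)·180 − (-150)·160 = -27300.
∂h/∂x = [(+0.51)·180 − (+0.30)·160] / -27300 = -0.001604
∂h/∂y = [(-285)·(+0.30) − (-150)·(+0.51)] / -27300 = +0.0003297
h(-60, 360) = 90.53 + (-0.001604)·(-410) + (+0.0003297)·(340) = 90.53 +0.658 +0.112 = 91.300 m.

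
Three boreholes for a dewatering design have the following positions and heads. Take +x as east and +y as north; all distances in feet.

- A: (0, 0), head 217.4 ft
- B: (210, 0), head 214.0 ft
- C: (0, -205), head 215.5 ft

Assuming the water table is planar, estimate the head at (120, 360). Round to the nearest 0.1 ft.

218.8 ft

∂h/∂x = (214.0 − 217.4) / (210 − 0) = -0.01619
∂h/∂y = (215.5 − 217.4) / (-205 − 0) = +0.009268
h(120, 360) = 217.4 + (-0.01619)·(120) + (+0.009268)·(360) = 217.4 -1.943 +3.337 = 218.794 ft.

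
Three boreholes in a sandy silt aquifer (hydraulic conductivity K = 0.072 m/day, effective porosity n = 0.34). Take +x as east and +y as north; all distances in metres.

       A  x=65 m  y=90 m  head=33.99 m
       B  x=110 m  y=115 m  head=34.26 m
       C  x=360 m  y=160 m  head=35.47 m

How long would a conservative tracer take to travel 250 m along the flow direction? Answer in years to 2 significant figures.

610 years

With h = a·x + b·y + c and A as origin, the differences give:
  45·a + 25·b = +0.27
  295·a + 70·b = +1.48
Eliminate b (×70 and ×25, subtract): -4225·a = -18.100 → a = ∂h/∂x = +0.004284
Back-substitute: b = ∂h/∂y = +0.003089.
|∇h| = √(0.004284² + 0.003089²) = 0.005282
Seepage velocity v = K·i/n = 0.072 × 0.005282 / 0.34 = 0.001119 m/day.
t = 250 / 0.001119 = 2.234e+05 days = 612 years.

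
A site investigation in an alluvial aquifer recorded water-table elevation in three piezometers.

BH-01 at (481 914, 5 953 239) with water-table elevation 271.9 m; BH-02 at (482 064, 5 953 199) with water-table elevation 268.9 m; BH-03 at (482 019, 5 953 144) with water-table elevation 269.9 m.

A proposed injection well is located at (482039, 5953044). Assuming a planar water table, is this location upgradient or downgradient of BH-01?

Taking BH-01 as reference: BH-02−BH-01 = (150, -40, -3.0); BH-03−BH-01 = (105, -95, -2.0).
Solve a·Δx + b·Δy = Δh: det = 150·(-95) − 105·(-40) = -10050.
∂h/∂x = [(-3.0)·(-95) − (-2.0)·(-40)] / -10050 = -0.02040
∂h/∂y = [150·(-2.0) − 105·(-3.0)] / -10050 = -0.001493
Head at (482039, 5953044) = 271.9 + (-0.02040)·(125) + (-0.001493)·(-195) = 269.64 m.
That is lower than the 271.9 m at BH-01, so the point is downgradient.

downgradient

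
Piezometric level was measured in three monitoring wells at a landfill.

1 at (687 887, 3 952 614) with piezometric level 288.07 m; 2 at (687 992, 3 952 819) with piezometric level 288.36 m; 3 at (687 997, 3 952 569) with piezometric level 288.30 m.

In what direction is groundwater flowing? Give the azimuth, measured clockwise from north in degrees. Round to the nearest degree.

263°

Taking 1 as reference: 2−1 = (105, 205, +0.29); 3−1 = (110, -45, +0.23).
Solve a·Δx + b·Δy = Δh: det = 105·(-45) − 110·205 = -27275.
∂h/∂x = [(+0.29)·(-45) − (+0.23)·205] / -27275 = +0.002207
∂h/∂y = [105·(+0.23) − 110·(+0.29)] / -27275 = +0.0002841
Flow direction (−∇h) has components (-0.002207 E, -0.0002841 N).
Azimuth = atan2(E, N) = atan2(-0.002207, -0.0002841) = 262.7° ≈ 263°.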